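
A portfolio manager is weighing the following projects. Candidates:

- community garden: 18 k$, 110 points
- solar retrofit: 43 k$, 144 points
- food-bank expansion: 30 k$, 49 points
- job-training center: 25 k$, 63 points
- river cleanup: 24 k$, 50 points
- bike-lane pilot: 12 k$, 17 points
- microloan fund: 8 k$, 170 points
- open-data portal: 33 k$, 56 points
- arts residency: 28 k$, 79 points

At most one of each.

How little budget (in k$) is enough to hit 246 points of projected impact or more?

26

Need the lightest bundle worth ≥ 246.
community garden + microloan fund: 280 projected impact at 26 k$.
Any bundle with less than 26 k$ falls short of 246.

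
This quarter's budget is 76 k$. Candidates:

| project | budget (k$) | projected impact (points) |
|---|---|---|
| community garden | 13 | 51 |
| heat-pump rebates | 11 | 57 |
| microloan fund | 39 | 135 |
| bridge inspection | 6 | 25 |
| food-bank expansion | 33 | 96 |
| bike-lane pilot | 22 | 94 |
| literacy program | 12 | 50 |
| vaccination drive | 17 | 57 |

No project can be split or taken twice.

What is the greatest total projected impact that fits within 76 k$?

309

Taking the top-ratio projects first gives community garden + heat-pump rebates + bridge inspection + bike-lane pilot + literacy program for 277 (64 k$).
The 6 k$ tied up in bridge inspection is better spent on vaccination drive — total rises to 309 (75 k$).
The closest alternative, community garden + heat-pump rebates + microloan fund + literacy program, reaches only 293.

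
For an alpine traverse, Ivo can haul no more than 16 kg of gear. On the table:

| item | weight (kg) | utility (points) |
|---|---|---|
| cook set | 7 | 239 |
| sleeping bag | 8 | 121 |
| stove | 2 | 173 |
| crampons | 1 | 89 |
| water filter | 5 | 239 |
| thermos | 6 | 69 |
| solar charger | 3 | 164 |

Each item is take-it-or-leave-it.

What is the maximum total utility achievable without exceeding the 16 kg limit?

740

The ratio heuristic lands on stove + crampons + water filter + solar charger (665) but leaves 5 kg idle.
Dropping solar charger frees 3 kg; slotting in cook set (7 kg) lifts the total to 740 at 15 kg.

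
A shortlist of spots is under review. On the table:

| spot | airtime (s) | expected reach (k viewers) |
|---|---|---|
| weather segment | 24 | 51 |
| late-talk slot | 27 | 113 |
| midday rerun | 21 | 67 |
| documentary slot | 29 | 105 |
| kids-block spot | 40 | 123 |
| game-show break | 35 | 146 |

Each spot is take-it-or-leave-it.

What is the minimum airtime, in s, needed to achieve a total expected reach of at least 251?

Need the lightest bundle worth ≥ 251.
Taking late-talk slot + game-show break gives 259 (≥ 251) for 62 s.
Any bundle with less than 62 s falls short of 251.

62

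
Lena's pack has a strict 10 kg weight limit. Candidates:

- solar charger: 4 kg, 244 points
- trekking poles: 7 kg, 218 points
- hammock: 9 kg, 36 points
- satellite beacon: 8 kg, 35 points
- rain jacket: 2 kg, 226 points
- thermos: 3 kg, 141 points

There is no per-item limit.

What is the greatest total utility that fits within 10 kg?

Density check — rain jacket 113.00, solar charger 61.00, thermos 47.00, trekking poles 31.14 are the best per kg.
Taking 5×rain jacket: 10 kg used, 1130 in utility.
Nothing else within 10 kg beats 1130.

1130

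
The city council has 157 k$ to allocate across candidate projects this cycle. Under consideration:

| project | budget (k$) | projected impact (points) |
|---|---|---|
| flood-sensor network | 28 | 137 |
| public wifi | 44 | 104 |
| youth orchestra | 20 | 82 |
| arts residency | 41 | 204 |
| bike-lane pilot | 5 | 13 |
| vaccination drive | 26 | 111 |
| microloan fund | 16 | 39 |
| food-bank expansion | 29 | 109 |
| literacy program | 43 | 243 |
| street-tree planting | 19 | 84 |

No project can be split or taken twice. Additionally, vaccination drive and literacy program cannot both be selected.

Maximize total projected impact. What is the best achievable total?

763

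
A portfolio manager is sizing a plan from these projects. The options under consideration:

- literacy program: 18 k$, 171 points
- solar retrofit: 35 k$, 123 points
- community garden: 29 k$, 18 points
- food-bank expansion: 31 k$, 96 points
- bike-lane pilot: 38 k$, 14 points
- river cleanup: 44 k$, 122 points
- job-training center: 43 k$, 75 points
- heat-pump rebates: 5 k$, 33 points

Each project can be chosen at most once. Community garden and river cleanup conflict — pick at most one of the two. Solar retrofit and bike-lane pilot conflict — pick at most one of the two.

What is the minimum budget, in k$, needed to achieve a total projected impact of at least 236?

49

Need the lightest bundle worth ≥ 236.
literacy program + food-bank expansion: 267 projected impact at 49 k$.
No combination under 49 k$ hits 236.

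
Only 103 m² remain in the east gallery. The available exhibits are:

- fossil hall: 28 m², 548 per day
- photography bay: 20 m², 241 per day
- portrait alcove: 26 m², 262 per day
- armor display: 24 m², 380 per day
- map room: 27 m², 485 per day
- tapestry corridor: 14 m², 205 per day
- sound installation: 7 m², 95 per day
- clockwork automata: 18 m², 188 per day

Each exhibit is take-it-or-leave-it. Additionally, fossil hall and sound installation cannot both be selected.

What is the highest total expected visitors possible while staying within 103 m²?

Taking fossil hall + photography bay + armor display + map room: 99 m² used, 1654 in expected visitors.
Every other selection either busts 103 m² or breaks a pairing rule or fails to beat 1654.

1654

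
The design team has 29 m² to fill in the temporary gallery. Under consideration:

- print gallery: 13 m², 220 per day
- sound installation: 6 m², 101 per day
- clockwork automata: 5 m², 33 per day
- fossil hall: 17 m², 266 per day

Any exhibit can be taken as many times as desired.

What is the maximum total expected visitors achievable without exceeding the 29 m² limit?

By expected visitors per m²: print gallery 16.92, sound installation 16.83, fossil hall 15.65 lead.
Filling by ratio: 2×print gallery for 440, with 3 m² left unused.
Dropping 2×print gallery frees 26 m²; slotting in 2×sound installation + fossil hall (29 m²) lifts the total to 468 at 29 m².
No other feasible combination exceeds 468.

468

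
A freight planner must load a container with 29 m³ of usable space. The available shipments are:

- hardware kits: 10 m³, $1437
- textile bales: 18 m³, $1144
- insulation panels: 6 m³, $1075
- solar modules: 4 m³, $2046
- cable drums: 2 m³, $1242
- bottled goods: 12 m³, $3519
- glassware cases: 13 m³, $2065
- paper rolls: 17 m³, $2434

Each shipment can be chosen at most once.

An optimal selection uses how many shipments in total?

4

The maximum revenue within 29 m³ is 8244.
For example hardware kits + solar modules + cable drums + bottled goods achieves it, using 28 m³.
All optima have 4 shipments.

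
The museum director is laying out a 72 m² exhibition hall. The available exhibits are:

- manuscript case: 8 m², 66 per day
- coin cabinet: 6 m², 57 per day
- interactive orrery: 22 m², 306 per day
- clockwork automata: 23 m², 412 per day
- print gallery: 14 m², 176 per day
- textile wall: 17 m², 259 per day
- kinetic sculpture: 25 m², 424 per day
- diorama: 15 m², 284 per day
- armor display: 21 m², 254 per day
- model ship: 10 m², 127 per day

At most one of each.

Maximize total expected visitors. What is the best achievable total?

1186

Greedy by ratio would take coin cabinet + clockwork automata + kinetic sculpture + diorama: 69 m² used, total 1177.
Dropping coin cabinet frees 6 m²; slotting in manuscript case (8 m²) lifts the total to 1186 at 71 m².
Nothing else within 72 m² beats 1186.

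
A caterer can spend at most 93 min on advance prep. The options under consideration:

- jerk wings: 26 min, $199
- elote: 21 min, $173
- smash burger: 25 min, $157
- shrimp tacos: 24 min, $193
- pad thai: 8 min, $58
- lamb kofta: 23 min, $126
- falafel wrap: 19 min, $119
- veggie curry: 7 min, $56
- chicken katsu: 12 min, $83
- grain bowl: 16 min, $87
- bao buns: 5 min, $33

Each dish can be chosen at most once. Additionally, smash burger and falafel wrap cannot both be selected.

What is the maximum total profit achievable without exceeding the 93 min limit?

Best packing: jerk wings + elote + shrimp tacos + pad thai + veggie curry + bao buns — 91 min, 712 total.

712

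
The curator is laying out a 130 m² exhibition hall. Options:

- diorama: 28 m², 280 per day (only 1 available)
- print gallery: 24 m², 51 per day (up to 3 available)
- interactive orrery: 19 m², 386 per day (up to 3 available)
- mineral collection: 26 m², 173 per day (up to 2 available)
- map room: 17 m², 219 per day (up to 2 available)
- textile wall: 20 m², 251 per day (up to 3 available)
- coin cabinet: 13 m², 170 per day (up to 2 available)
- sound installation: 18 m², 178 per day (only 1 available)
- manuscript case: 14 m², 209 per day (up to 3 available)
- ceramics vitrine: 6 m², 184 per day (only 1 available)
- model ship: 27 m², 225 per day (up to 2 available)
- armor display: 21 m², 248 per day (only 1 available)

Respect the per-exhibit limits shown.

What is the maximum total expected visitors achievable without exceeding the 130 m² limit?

2230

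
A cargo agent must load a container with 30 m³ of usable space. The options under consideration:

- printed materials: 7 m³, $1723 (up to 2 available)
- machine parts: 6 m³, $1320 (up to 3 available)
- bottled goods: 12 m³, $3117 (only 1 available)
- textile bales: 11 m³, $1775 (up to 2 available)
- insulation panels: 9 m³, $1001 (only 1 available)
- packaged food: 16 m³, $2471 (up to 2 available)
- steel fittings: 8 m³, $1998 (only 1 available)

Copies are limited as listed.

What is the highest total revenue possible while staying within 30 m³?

Taking the top-ratio shipments first gives printed materials + bottled goods + steel fittings for 6838 (27 m³).
Dropping printed materials and steel fittings frees 15 m³; slotting in 3×machine parts (18 m³) lifts the total to 7077 at 30 m³.

7077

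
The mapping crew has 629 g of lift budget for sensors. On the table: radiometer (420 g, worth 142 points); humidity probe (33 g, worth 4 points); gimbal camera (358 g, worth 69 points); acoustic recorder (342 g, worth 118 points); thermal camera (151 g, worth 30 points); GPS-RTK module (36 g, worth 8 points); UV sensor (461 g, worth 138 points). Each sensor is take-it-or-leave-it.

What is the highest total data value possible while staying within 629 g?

180

Greedy by ratio would take humidity probe + acoustic recorder + thermal camera + GPS-RTK module: 562 g used, total 160.
The 375 g tied up in humidity probe and acoustic recorder is better spent on radiometer — total rises to 180 (607 g).
Next best is radiometer + humidity probe + thermal camera at 176 (604 g) — short by 4.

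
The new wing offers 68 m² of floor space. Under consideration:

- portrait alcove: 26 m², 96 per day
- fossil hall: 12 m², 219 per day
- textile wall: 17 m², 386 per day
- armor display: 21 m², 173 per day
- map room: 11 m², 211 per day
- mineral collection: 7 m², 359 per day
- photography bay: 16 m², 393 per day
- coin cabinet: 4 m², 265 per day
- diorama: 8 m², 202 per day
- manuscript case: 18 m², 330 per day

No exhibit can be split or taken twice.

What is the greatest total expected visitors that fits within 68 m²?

1833

The ratio heuristic lands on textile wall + map room + mineral collection + photography bay + coin cabinet + diorama (1816) but leaves 5 m² idle.
The 8 m² tied up in diorama is better spent on fossil hall — total rises to 1833 (67 m²).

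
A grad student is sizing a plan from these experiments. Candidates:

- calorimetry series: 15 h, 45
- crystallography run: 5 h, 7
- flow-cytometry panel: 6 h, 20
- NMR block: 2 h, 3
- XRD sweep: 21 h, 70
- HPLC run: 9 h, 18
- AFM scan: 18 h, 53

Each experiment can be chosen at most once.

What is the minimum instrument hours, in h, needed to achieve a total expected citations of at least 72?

23

Minimise h subject to total expected citations ≥ 72.
NMR block + XRD sweep reaches 73 using 23 h.
Any bundle with less than 23 h falls short of 72.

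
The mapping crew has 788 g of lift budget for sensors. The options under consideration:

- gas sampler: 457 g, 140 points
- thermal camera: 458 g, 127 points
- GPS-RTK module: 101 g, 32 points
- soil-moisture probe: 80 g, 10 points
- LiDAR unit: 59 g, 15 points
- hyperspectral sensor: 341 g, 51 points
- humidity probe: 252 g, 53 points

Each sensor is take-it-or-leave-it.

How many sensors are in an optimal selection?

3

Optimal total is 208.
gas sampler + LiDAR unit + humidity probe hits 208 at 768 g.
Any selection reaching 208 contains exactly 3 sensors.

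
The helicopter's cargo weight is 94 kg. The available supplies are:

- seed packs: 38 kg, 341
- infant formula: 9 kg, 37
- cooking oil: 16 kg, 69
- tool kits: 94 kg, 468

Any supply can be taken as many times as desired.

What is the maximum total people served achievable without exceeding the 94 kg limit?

Filling by ratio: 2×seed packs + cooking oil for 751, with 2 kg left unused.
The 16 kg tied up in cooking oil is better spent on 2×infant formula — total rises to 756 (94 kg).
That's the maximum — no swap from here does better than 756.

756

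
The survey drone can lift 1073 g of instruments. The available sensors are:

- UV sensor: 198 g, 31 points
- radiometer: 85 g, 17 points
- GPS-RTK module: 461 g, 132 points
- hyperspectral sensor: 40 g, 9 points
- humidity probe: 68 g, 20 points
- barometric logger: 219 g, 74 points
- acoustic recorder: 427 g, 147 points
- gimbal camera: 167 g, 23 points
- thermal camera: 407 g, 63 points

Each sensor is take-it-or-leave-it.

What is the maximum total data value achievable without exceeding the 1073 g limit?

Ranking by ratio (data value/g): acoustic recorder 0.34, barometric logger 0.34, humidity probe 0.29.
Greedy by ratio would take UV sensor + radiometer + hyperspectral sensor + humidity probe + barometric logger + acoustic recorder: 1037 g used, total 298.
Replace UV sensor and hyperspectral sensor and barometric logger with GPS-RTK module: the trade gains 18 net, giving 316 at 1041 g.

316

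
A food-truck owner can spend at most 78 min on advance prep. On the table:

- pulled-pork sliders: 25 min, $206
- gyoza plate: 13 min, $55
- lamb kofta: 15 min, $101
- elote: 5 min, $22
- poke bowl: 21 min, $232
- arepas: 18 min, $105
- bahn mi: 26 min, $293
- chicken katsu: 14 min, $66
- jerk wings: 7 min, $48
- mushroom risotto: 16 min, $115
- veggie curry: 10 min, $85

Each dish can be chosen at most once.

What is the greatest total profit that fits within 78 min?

Greedy by ratio would take elote + poke bowl + bahn mi + mushroom risotto + veggie curry: 78 min used, total 747.
Replace mushroom risotto and veggie curry with pulled-pork sliders: the trade gains 6 net, giving 753 at 77 min.
Runner-up elote + poke bowl + bahn mi + mushroom risotto + veggie curry tops out at 747.

753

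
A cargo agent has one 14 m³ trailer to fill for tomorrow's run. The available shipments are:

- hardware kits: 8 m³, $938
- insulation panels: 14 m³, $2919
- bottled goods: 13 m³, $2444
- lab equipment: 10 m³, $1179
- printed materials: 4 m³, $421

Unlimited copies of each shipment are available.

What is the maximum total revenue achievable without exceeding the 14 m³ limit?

2919

Ranking by ratio (revenue/m³): insulation panels 208.50, bottled goods 188.00, lab equipment 117.90.
Insulation panels uses 14 of the 14 m³ and totals 2919.
Every other selection either busts 14 m³ or fails to beat 2919.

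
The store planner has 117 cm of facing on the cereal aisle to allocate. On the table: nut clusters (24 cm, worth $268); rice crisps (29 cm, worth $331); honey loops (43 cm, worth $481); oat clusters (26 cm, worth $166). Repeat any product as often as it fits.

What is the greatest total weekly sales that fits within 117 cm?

1324

Best packing: 4×rice crisps — 116 cm, 1324 total.
The spare 1 cm is too small for any remaining product, and no exchange beats 1324.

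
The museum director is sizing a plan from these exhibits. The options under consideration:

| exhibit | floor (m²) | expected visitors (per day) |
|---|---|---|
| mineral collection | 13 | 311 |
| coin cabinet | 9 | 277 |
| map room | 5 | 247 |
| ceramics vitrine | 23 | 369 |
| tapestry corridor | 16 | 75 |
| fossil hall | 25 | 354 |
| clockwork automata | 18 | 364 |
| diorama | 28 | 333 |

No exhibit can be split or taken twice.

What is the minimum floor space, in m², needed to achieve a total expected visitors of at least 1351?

Minimise m² subject to total expected visitors ≥ 1351.
mineral collection + coin cabinet + map room + ceramics vitrine + clockwork automata reaches 1568 using 68 m².
Any bundle with less than 68 m² falls short of 1351.

68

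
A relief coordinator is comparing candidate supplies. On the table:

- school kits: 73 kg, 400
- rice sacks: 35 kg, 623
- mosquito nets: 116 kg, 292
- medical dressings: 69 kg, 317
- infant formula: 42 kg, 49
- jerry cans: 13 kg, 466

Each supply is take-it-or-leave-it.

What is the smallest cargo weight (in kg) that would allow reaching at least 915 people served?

48

Minimise kg subject to total people served ≥ 915.
rice sacks + jerry cans: 1089 people served at 48 kg.
Below 48 kg the best achievable stays under 915.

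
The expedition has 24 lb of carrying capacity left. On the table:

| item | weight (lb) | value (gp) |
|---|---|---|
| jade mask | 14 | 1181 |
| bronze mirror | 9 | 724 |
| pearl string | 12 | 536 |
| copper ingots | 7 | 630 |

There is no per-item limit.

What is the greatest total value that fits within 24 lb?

1984

The ratio heuristic lands on 3×copper ingots (1890) but leaves 3 lb idle.
Replace copper ingots with bronze mirror: the trade gains 94 net, giving 1984 at 23 lb.
Every other selection either busts 24 lb or fails to beat 1984.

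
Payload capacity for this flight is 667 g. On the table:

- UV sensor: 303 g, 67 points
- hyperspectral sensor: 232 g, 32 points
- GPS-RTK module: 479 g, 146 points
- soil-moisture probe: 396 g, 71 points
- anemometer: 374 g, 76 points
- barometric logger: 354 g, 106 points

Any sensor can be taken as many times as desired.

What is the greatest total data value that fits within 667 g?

173

Ranking by ratio (data value/g): GPS-RTK module 0.30, barometric logger 0.30, UV sensor 0.22, anemometer 0.20.
A density-first pass picks GPS-RTK module — 146 at 479 g.
The 479 g tied up in GPS-RTK module is better spent on UV sensor + barometric logger — total rises to 173 (657 g).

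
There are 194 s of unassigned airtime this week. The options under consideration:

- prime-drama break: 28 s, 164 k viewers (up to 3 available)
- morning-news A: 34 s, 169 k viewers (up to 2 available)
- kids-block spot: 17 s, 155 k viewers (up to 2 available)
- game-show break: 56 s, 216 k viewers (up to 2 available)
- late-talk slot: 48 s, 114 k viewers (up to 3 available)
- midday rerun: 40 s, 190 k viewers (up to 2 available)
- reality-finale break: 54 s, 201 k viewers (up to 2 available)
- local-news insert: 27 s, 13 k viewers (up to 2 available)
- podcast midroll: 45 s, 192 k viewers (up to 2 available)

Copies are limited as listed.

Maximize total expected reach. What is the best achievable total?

1161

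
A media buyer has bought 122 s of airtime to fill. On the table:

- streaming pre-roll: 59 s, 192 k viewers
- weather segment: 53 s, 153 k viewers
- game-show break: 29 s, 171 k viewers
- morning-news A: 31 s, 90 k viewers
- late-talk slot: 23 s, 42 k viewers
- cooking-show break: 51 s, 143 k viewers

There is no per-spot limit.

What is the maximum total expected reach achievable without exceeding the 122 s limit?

Ranking by ratio (expected reach/s): game-show break 5.90, streaming pre-roll 3.25, morning-news A 2.90.
Taking 4×game-show break: 116 s used, 684 in expected reach.
Nothing else within 122 s beats 684.

684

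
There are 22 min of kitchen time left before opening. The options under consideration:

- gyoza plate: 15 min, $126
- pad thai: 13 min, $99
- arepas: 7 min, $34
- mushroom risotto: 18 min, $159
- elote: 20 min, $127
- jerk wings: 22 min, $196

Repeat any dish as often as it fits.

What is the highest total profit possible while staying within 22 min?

196

Ranking by ratio (profit/min): jerk wings 8.91, mushroom risotto 8.83, gyoza plate 8.40.
Jerk wings uses 22 of the 22 min and totals 196.
Every other selection either busts 22 min or fails to beat 196.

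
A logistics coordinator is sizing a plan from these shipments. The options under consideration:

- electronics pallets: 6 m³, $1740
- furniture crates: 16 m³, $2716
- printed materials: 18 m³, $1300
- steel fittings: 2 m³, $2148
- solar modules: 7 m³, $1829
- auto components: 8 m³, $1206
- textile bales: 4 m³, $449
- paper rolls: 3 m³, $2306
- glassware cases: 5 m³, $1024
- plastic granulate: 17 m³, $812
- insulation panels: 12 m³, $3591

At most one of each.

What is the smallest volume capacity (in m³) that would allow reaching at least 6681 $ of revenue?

16

Minimise m³ subject to total revenue ≥ 6681.
steel fittings + solar modules + textile bales + paper rolls: 6732 revenue at 16 m³.
Below 16 m³ the best achievable stays under 6681.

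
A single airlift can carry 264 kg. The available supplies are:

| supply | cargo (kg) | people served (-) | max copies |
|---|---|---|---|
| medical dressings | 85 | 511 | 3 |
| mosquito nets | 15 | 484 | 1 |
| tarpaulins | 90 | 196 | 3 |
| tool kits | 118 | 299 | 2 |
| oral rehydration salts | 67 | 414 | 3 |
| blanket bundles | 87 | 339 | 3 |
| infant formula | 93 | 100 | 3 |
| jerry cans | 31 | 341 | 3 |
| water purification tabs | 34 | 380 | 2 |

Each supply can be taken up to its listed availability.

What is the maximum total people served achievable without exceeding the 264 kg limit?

2778

The ratio heuristic lands on mosquito nets + oral rehydration salts + 3×jerry cans + 2×water purification tabs (2681) but leaves 21 kg idle.
The 67 kg tied up in oral rehydration salts is better spent on medical dressings — total rises to 2778 (261 kg).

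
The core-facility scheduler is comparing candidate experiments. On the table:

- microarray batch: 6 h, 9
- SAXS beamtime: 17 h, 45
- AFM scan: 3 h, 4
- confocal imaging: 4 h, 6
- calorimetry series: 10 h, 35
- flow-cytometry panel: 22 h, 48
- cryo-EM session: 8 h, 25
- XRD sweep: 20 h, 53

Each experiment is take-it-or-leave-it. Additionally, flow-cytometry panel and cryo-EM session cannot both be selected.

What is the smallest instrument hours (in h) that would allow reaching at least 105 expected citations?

35

Look for the lowest-instrument combination reaching 105.
SAXS beamtime + calorimetry series + cryo-EM session: 105 expected citations at 35 h.
Any bundle with less than 35 h falls short of 105.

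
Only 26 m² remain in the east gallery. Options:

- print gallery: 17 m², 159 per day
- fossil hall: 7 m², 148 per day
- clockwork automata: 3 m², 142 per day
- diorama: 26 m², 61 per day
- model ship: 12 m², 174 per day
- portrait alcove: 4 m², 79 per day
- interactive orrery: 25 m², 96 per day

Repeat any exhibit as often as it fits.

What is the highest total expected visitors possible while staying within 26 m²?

1136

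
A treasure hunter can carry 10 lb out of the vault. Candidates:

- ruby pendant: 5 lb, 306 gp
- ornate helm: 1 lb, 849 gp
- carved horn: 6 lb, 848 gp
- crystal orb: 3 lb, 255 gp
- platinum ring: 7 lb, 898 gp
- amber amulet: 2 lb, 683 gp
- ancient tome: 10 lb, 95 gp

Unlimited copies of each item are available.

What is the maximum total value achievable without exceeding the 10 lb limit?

Taking 10×ornate helm: 10 lb used, 8490 in value.
Nothing else within 10 lb beats 8490.

8490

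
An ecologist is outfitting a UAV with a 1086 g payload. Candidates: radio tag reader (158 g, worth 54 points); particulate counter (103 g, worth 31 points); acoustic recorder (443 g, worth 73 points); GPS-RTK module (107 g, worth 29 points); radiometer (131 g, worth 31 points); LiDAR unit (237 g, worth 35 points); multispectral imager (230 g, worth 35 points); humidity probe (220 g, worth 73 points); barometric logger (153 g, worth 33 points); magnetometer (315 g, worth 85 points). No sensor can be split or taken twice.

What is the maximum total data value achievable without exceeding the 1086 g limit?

307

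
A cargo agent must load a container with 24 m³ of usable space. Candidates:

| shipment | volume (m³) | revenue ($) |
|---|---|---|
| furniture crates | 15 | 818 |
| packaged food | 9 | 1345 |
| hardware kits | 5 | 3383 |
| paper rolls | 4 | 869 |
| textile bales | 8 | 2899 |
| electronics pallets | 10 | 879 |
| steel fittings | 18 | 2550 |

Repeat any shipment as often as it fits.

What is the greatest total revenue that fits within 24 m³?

14401

Density check — hardware kits 676.60, textile bales 362.38, paper rolls 217.25, packaged food 149.44 are the best per m³.
4×hardware kits + paper rolls uses 24 of the 24 m³ and totals 14401.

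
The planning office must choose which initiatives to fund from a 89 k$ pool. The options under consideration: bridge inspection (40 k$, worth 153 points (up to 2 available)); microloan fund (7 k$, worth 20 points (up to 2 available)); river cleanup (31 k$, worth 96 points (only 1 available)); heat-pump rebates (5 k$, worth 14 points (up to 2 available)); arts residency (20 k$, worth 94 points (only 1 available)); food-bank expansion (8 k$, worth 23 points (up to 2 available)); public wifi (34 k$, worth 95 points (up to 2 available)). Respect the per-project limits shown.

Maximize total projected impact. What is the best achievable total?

Filling by ratio: bridge inspection + microloan fund + heat-pump rebates + arts residency + 2×food-bank expansion for 327, with 1 k$ left unused.
Using the slack differently, 2×bridge inspection + food-bank expansion comes to 329 at 88 k$.

329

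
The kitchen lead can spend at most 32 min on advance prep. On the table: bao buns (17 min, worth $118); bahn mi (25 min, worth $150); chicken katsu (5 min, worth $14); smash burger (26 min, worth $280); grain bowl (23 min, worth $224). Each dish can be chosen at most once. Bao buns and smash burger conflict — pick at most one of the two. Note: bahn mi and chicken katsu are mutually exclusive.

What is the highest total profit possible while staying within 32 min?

294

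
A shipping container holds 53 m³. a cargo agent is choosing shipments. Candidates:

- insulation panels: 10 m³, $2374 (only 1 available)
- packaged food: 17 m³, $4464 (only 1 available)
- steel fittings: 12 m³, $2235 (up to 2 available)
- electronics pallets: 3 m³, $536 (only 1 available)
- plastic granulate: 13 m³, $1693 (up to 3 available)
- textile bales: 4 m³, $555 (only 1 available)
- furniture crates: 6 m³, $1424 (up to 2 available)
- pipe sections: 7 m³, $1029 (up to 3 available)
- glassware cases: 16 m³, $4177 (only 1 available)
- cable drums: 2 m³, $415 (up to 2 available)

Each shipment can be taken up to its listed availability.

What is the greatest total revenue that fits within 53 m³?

13269

Density check — packaged food 262.59, glassware cases 261.06, insulation panels 237.40, furniture crates 237.33 are the best per m³.
Taking insulation panels + packaged food + furniture crates + glassware cases + 2×cable drums: 53 m³ used, 13269 in revenue.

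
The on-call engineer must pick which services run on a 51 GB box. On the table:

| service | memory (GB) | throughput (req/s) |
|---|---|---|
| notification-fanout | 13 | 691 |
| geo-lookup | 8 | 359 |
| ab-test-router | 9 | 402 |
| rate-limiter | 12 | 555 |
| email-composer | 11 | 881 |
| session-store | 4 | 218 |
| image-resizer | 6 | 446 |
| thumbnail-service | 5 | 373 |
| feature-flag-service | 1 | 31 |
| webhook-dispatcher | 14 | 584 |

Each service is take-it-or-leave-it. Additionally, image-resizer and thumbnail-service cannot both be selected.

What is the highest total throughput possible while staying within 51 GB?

2997

Best packing: notification-fanout + geo-lookup + ab-test-router + email-composer + session-store + image-resizer — 51 GB, 2997 total.
The closest alternative, notification-fanout + ab-test-router + rate-limiter + email-composer + image-resizer, reaches only 2975.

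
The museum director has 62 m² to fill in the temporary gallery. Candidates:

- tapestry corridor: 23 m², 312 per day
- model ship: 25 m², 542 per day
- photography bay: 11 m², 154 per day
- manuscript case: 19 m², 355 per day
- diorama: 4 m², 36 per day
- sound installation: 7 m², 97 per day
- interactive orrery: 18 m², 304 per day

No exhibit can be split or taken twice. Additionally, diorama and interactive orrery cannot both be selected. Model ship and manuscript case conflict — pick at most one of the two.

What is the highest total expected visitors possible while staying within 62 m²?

1097

Taking model ship + photography bay + sound installation + interactive orrery: 61 m² used, 1097 in expected visitors.
Every other selection either busts 62 m² or breaks a pairing rule or fails to beat 1097.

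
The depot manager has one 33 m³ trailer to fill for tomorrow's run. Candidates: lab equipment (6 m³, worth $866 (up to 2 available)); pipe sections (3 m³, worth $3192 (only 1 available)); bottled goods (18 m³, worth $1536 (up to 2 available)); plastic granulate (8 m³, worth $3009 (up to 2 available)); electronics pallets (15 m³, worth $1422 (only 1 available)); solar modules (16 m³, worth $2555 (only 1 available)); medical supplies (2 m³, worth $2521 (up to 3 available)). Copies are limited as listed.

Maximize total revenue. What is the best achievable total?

Ranking by ratio (revenue/m³): medical supplies 1260.50, pipe sections 1064.00, plastic granulate 376.12, solar modules 159.69.
Taking lab equipment + pipe sections + 2×plastic granulate + 3×medical supplies: 31 m³ used, 17639 in revenue.

17639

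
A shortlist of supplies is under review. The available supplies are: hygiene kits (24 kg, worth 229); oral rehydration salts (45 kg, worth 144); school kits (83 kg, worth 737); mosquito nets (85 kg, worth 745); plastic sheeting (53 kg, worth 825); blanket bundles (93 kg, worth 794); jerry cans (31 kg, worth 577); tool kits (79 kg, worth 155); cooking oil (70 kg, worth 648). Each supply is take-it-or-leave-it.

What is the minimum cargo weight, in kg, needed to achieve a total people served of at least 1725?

153

Need the lightest bundle worth ≥ 1725.
Taking hygiene kits + oral rehydration salts + plastic sheeting + jerry cans gives 1775 (≥ 1725) for 153 kg.
No combination under 153 kg hits 1725.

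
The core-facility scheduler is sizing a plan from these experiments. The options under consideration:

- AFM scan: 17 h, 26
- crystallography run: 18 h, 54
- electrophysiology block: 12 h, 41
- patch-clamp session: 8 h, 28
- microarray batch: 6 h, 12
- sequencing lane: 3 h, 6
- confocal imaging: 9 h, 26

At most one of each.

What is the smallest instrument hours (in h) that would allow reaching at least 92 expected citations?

29

Look for the lowest-instrument combination reaching 92.
electrophysiology block + patch-clamp session + confocal imaging reaches 95 using 29 h.
Any bundle with less than 29 h falls short of 92.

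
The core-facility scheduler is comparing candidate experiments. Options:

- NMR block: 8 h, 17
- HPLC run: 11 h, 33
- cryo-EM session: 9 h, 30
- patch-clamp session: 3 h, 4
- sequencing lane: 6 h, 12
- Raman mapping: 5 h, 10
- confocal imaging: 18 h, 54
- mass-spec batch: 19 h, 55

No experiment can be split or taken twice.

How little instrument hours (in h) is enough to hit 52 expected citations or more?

Look for the lowest-instrument combination reaching 52.
Taking confocal imaging gives 54 (≥ 52) for 18 h.
Below 18 h the best achievable stays under 52.

18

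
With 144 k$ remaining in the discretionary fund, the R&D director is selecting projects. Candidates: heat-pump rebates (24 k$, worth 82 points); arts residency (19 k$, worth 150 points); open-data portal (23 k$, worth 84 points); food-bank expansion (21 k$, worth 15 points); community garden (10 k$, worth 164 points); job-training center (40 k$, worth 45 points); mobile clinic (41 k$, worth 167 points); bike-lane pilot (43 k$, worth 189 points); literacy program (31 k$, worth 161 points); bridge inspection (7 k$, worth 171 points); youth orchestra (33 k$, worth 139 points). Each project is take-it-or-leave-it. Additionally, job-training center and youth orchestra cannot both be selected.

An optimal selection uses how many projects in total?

6

Optimal total is 974.
One optimal bundle: arts residency + community garden + bike-lane pilot + literacy program + bridge inspection + youth orchestra (143 k$).
All optima have 6 projects.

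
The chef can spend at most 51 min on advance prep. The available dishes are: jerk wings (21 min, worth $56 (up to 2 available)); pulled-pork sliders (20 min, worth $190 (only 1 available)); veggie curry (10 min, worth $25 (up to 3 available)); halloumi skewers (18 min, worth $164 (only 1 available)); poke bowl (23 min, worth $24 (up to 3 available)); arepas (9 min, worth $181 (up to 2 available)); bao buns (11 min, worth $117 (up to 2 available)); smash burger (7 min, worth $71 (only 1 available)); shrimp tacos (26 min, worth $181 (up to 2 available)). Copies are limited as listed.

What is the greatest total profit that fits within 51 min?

Ranking by ratio (profit/min): arepas 20.11, bao buns 10.64, smash burger 10.14.
Taking the top-ratio dishes first gives 2×arepas + 2×bao buns + smash burger for 667 (47 min).
Replace bao buns and smash burger with pulled-pork sliders: the trade gains 2 net, giving 669 at 49 min.

669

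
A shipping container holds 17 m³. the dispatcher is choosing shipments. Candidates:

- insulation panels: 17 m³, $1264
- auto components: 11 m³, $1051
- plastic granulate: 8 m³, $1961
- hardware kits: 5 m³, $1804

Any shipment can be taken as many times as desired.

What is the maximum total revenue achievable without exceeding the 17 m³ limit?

Ranking by ratio (revenue/m³): hardware kits 360.80, plastic granulate 245.12, auto components 95.55, insulation panels 74.35.
3×hardware kits uses 15 of the 17 m³ and totals 5412.
No other feasible combination exceeds 5412.

5412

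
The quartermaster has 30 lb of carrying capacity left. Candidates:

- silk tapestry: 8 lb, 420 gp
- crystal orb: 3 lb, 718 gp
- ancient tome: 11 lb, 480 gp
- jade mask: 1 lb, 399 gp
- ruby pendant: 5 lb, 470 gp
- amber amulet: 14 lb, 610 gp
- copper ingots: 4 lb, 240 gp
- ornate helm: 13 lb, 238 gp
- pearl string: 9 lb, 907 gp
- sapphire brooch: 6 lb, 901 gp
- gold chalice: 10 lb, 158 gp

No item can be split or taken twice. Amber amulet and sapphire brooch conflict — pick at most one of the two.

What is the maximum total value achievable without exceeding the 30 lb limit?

3635

The ratio ordering already packs tightly: crystal orb + jade mask + ruby pendant + copper ingots + pearl string + sapphire brooch, 28 lb, 3635.
That's the maximum — no feasible swap from here does better than 3635.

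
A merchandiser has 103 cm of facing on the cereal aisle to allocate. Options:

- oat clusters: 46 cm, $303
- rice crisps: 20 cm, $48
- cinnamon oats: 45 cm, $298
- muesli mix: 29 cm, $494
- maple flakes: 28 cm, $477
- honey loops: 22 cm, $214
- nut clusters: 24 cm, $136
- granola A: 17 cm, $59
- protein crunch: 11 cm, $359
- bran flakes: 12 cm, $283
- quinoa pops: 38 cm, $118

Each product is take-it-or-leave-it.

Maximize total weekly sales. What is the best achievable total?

Ranking by ratio (weekly sales/cm): protein crunch 32.64, bran flakes 23.58, maple flakes 17.04.
Best packing: muesli mix + maple flakes + honey loops + protein crunch + bran flakes — 102 cm, 1827 total.

1827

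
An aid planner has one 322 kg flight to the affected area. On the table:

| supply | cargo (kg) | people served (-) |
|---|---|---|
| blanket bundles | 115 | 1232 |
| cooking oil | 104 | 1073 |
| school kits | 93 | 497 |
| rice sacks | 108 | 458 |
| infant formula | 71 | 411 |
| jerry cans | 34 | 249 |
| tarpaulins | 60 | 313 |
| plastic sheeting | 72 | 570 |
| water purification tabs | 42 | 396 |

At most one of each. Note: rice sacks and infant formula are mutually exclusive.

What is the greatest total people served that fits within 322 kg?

3014

Taking the top-ratio supplies first gives blanket bundles + cooking oil + jerry cans + water purification tabs for 2950 (295 kg).
Dropping jerry cans frees 34 kg; slotting in tarpaulins (60 kg) lifts the total to 3014 at 321 kg.
Every other selection either busts 322 kg or breaks a pairing rule or fails to beat 3014.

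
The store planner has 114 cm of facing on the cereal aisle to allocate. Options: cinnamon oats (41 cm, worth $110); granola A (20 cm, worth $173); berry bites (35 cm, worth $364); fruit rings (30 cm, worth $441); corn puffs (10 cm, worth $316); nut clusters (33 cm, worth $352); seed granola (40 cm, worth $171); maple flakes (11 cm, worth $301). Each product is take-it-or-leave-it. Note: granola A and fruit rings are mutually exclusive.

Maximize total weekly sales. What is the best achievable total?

1506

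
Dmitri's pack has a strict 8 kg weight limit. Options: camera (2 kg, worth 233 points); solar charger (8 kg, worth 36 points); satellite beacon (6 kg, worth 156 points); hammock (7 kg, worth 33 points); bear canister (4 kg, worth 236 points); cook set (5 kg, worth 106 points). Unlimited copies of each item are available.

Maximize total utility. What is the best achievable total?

By utility per kg: camera 116.50, bear canister 59.00, satellite beacon 26.00, cook set 21.20 lead.
The ratio ordering already packs tightly: 4×camera, 8 kg, 932.

932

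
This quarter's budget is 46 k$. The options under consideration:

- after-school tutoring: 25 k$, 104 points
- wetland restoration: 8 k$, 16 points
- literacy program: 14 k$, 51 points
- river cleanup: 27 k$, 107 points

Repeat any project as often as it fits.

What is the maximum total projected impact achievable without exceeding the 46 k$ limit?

A density-first pass picks after-school tutoring + literacy program — 155 at 39 k$.
The 25 k$ tied up in after-school tutoring is better spent on river cleanup — total rises to 158 (41 k$).
No other feasible combination exceeds 158.

158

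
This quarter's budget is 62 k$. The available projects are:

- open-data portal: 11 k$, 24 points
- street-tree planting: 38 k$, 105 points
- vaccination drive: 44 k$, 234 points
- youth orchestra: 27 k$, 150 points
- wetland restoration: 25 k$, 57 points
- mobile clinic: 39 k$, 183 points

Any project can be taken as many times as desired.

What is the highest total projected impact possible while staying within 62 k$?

300

Ranking by ratio (projected impact/k$): youth orchestra 5.56, vaccination drive 5.32, mobile clinic 4.69.
Taking 2×youth orchestra: 54 k$ used, 300 in projected impact.
No other feasible combination exceeds 300.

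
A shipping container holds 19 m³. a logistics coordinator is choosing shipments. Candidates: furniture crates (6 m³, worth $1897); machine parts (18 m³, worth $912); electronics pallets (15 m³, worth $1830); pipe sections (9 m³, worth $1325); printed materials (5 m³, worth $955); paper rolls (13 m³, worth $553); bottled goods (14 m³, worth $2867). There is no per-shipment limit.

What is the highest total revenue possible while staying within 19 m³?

The ratio ordering already packs tightly: 3×furniture crates, 18 m³, 5691.
Nothing else within 19 m³ beats 5691.

5691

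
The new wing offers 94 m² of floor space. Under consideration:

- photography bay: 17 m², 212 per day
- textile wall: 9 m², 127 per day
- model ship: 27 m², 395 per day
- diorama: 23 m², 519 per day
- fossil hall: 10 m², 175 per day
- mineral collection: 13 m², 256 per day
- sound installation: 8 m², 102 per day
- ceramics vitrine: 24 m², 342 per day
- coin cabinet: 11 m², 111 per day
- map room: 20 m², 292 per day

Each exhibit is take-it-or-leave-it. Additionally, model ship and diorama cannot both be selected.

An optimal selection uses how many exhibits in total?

5

The maximum expected visitors within 94 m² is 1584.
For example diorama + fossil hall + mineral collection + ceramics vitrine + map room achieves it, using 90 m².
All optima have 5 exhibits.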